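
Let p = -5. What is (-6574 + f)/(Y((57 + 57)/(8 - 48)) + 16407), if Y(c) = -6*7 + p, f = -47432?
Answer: -27003/8180 ≈ -3.3011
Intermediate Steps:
Y(c) = -47 (Y(c) = -6*7 - 5 = -42 - 5 = -47)
(-6574 + f)/(Y((57 + 57)/(8 - 48)) + 16407) = (-6574 - 47432)/(-47 + 16407) = -54006/16360 = -54006*1/16360 = -27003/8180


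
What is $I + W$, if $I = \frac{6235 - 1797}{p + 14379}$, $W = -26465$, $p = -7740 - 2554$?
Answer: $- \frac{108105087}{4085} \approx -26464.0$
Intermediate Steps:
$p = -10294$ ($p = -7740 - 2554 = -10294$)
$I = \frac{4438}{4085}$ ($I = \frac{6235 - 1797}{-10294 + 14379} = \frac{4438}{4085} \approx 1.0864$)
$I + W = \frac{4438}{4085} - 26465 = - \frac{108105087}{4085}$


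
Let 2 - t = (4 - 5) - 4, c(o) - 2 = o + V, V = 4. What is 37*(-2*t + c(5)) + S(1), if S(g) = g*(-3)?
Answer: -114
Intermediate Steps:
S(g) = -3*g
c(o) = 6 + o (c(o) = 2 + (o + 4) = 2 + (4 + o) = 6 + o)
t = 7 (t = 2 - ((4 - 5) - 4) = 2 - (-1 - 4) = 2 - 1*(-5) = 2 + 5 = 7)
37*(-2*t + c(5)) + S(1) = 37*(-2*7 + (6 + 5)) - 3*1 = 37*(-14 + 11) - 3 = 37*(-3) - 3 = -111 - 3 = -114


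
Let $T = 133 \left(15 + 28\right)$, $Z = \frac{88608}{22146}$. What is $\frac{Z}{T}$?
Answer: $\frac{14768}{21108829} \approx 0.00069961$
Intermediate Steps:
$Z = \frac{14768}{3691}$ ($Z = 88608 \cdot \frac{1}{22146} = \frac{14768}{3691} \approx 4.0011$)
$T = 5719$ ($T = 133 \cdot 43 = 5719$)
$\frac{Z}{T} = \frac{14768}{3691 \cdot 5719} = \frac{14768}{3691} \cdot \frac{1}{5719} = \frac{14768}{21108829}$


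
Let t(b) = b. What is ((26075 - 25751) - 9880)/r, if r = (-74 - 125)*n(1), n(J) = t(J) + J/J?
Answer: 4778/199 ≈ 24.010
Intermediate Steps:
n(J) = 1 + J (n(J) = J + J/J = J + 1 = 1 + J)
r = -398 (r = (-74 - 125)*(1 + 1) = -199*2 = -398)
((26075 - 25751) - 9880)/r = ((26075 - 25751) - 9880)/(-398) = (324 - 9880)*(-1/398) = -9556*(-1/398) = 4778/199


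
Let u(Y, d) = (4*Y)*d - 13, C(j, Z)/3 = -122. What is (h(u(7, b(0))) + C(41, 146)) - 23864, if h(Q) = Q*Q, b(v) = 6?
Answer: -205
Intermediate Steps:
C(j, Z) = -366 (C(j, Z) = 3*(-122) = -366)
u(Y, d) = -13 + 4*Y*d (u(Y, d) = 4*Y*d - 13 = -13 + 4*Y*d)
h(Q) = Q²
(h(u(7, b(0))) + C(41, 146)) - 23864 = ((-13 + 4*7*6)² - 366) - 23864 = ((-13 + 168)² - 366) - 23864 = (155² - 366) - 23864 = (24025 - 366) - 23864 = 23659 - 23864 = -205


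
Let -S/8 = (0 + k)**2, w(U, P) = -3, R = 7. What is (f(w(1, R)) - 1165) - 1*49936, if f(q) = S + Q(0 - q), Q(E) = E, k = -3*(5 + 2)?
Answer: -54626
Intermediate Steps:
k = -21 (k = -3*7 = -21)
S = -3528 (S = -8*(0 - 21)**2 = -8*(-21)**2 = -8*441 = -3528)
f(q) = -3528 - q (f(q) = -3528 + (0 - q) = -3528 - q)
(f(w(1, R)) - 1165) - 1*49936 = ((-3528 - 1*(-3)) - 1165) - 1*49936 = ((-3528 + 3) - 1165) - 49936 = (-3525 - 1165) - 49936 = -4690 - 49936 = -54626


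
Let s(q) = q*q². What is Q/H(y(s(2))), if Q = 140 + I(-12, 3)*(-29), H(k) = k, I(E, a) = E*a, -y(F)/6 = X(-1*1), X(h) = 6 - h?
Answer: -592/21 ≈ -28.190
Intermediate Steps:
s(q) = q³
y(F) = -42 (y(F) = -6*(6 - (-1)) = -6*(6 - 1*(-1)) = -6*(6 + 1) = -6*7 = -42)
Q = 1184 (Q = 140 - 12*3*(-29) = 140 - 36*(-29) = 140 + 1044 = 1184)
Q/H(y(s(2))) = 1184/(-42) = 1184*(-1/42) = -592/21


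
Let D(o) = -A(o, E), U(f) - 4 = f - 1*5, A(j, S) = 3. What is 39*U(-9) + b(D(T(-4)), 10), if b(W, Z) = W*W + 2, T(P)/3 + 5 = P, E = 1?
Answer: -379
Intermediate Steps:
T(P) = -15 + 3*P
U(f) = -1 + f (U(f) = 4 + (f - 1*5) = 4 + (f - 5) = 4 + (-5 + f) = -1 + f)
D(o) = -3 (D(o) = -1*3 = -3)
b(W, Z) = 2 + W**2 (b(W, Z) = W**2 + 2 = 2 + W**2)
39*U(-9) + b(D(T(-4)), 10) = 39*(-1 - 9) + (2 + (-3)**2) = 39*(-10) + (2 + 9) = -390 + 11 = -379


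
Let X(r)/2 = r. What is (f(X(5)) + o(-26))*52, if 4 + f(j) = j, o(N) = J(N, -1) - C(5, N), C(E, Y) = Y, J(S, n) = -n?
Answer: 1716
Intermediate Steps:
X(r) = 2*r
o(N) = 1 - N (o(N) = -1*(-1) - N = 1 - N)
f(j) = -4 + j
(f(X(5)) + o(-26))*52 = ((-4 + 2*5) + (1 - 1*(-26)))*52 = ((-4 + 10) + (1 + 26))*52 = (6 + 27)*52 = 33*52 = 1716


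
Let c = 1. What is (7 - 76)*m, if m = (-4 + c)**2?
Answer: -621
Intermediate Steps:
m = 9 (m = (-4 + 1)**2 = (-3)**2 = 9)
(7 - 76)*m = (7 - 76)*9 = -69*9 = -621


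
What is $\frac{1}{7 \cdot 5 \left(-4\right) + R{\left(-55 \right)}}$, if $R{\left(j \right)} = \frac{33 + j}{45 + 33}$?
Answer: $- \frac{39}{5471} \approx -0.0071285$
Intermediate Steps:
$R{\left(j \right)} = \frac{11}{26} + \frac{j}{78}$ ($R{\left(j \right)} = \frac{33 + j}{78} = \left(33 + j\right) \frac{1}{78} = \frac{11}{26} + \frac{j}{78}$)
$\frac{1}{7 \cdot 5 \left(-4\right) + R{\left(-55 \right)}} = \frac{1}{7 \cdot 5 \left(-4\right) + \left(\frac{11}{26} + \frac{1}{78} \left(-55\right)\right)} = \frac{1}{35 \left(-4\right) + \left(\frac{11}{26} - \frac{55}{78}\right)} = \frac{1}{-140 - \frac{11}{39}} = \frac{1}{- \frac{5471}{39}} = - \frac{39}{5471}$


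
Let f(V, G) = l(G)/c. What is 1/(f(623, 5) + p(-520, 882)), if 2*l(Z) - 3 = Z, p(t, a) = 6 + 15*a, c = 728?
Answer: 182/2408953 ≈ 7.5551e-5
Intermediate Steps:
l(Z) = 3/2 + Z/2
f(V, G) = 3/1456 + G/1456 (f(V, G) = (3/2 + G/2)/728 = (3/2 + G/2)*(1/728) = 3/1456 + G/1456)
1/(f(623, 5) + p(-520, 882)) = 1/((3/1456 + (1/1456)*5) + (6 + 15*882)) = 1/((3/1456 + 5/1456) + (6 + 13230)) = 1/(1/182 + 13236) = 1/(2408953/182) = 182/2408953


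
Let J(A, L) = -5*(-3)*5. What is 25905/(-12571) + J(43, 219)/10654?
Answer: -275049045/133931434 ≈ -2.0537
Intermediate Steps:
J(A, L) = 75 (J(A, L) = 15*5 = 75)
25905/(-12571) + J(43, 219)/10654 = 25905/(-12571) + 75/10654 = 25905*(-1/12571) + 75*(1/10654) = -25905/12571 + 75/10654 = -275049045/133931434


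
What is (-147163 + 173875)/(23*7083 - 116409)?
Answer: 2226/3875 ≈ 0.57445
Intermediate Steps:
(-147163 + 173875)/(23*7083 - 116409) = 26712/(162909 - 116409) = 26712/46500 = 26712*(1/46500) = 2226/3875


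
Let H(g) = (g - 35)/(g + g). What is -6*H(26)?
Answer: 27/26 ≈ 1.0385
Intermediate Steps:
H(g) = (-35 + g)/(2*g) (H(g) = (-35 + g)/((2*g)) = (-35 + g)*(1/(2*g)) = (-35 + g)/(2*g))
-6*H(26) = -3*(-35 + 26)/26 = -3*(-9)/26 = -6*(-9/52) = 27/26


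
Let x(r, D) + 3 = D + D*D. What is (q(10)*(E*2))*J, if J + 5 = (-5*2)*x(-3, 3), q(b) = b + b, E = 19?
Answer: -72200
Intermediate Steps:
q(b) = 2*b
x(r, D) = -3 + D + D² (x(r, D) = -3 + (D + D*D) = -3 + (D + D²) = -3 + D + D²)
J = -95 (J = -5 + (-5*2)*(-3 + 3 + 3²) = -5 - 10*(-3 + 3 + 9) = -5 - 10*9 = -5 - 90 = -95)
(q(10)*(E*2))*J = ((2*10)*(19*2))*(-95) = (20*38)*(-95) = 760*(-95) = -72200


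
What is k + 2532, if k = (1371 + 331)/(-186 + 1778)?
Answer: 2016323/796 ≈ 2533.1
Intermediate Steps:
k = 851/796 (k = 1702/1592 = 1702*(1/1592) = 851/796 ≈ 1.0691)
k + 2532 = 851/796 + 2532 = 2016323/796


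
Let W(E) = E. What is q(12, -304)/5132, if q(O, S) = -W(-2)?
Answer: 1/2566 ≈ 0.00038971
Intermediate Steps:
q(O, S) = 2 (q(O, S) = -1*(-2) = 2)
q(12, -304)/5132 = 2/5132 = 2*(1/5132) = 1/2566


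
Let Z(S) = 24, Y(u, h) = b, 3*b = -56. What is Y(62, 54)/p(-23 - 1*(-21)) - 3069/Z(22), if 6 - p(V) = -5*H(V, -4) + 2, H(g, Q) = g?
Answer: -8983/72 ≈ -124.76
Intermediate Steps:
b = -56/3 (b = (⅓)*(-56) = -56/3 ≈ -18.667)
Y(u, h) = -56/3
p(V) = 4 + 5*V (p(V) = 6 - (-5*V + 2) = 6 - (2 - 5*V) = 6 + (-2 + 5*V) = 4 + 5*V)
Y(62, 54)/p(-23 - 1*(-21)) - 3069/Z(22) = -56/(3*(4 + 5*(-23 - 1*(-21)))) - 3069/24 = -56/(3*(4 + 5*(-23 + 21))) - 3069*1/24 = -56/(3*(4 + 5*(-2))) - 1023/8 = -56/(3*(4 - 10)) - 1023/8 = -56/3/(-6) - 1023/8 = -56/3*(-⅙) - 1023/8 = 28/9 - 1023/8 = -8983/72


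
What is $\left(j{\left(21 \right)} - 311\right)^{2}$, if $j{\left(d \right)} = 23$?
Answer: $82944$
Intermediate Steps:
$\left(j{\left(21 \right)} - 311\right)^{2} = \left(23 - 311\right)^{2} = \left(-288\right)^{2} = 82944$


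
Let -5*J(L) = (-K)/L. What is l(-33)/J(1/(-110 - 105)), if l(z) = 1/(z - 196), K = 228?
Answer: 1/2245116 ≈ 4.4541e-7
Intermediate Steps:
l(z) = 1/(-196 + z)
J(L) = 228/(5*L) (J(L) = -(-1*228)/(5*L) = -(-228)/(5*L) = 228/(5*L))
l(-33)/J(1/(-110 - 105)) = 1/((-196 - 33)*((228/(5*(1/(-110 - 105)))))) = 1/((-229)*((228/(5*(1/(-215)))))) = -1/(229*(228/(5*(-1/215)))) = -1/(229*((228/5)*(-215))) = -1/229/(-9804) = -1/229*(-1/9804) = 1/2245116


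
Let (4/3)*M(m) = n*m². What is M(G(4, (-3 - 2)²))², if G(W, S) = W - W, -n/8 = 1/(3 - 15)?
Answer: 0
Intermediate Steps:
n = ⅔ (n = -8/(3 - 15) = -8/(-12) = -8*(-1/12) = ⅔ ≈ 0.66667)
G(W, S) = 0
M(m) = m²/2 (M(m) = 3*(2*m²/3)/4 = m²/2)
M(G(4, (-3 - 2)²))² = ((½)*0²)² = ((½)*0)² = 0² = 0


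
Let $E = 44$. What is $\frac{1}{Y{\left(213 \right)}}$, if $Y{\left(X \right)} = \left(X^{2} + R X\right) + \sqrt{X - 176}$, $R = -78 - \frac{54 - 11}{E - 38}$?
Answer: $\frac{108914}{2965564701} - \frac{4 \sqrt{37}}{2965564701} \approx 3.6718 \cdot 10^{-5}$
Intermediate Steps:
$R = - \frac{511}{6}$ ($R = -78 - \frac{54 - 11}{44 - 38} = -78 - \frac{43}{6} = - \frac{511}{6} \approx -85.167$)
$Y{\left(X \right)} = X^{2} + \sqrt{-176 + X} - \frac{511 X}{6}$ ($Y{\left(X \right)} = \left(X^{2} - \frac{511 X}{6}\right) + \sqrt{X - 176} = \left(X^{2} - \frac{511 X}{6}\right) + \sqrt{-176 + X} = X^{2} + \sqrt{-176 + X} - \frac{511 X}{6}$)
$\frac{1}{Y{\left(213 \right)}} = \frac{1}{213^{2} + \sqrt{-176 + 213} - \frac{36281}{2}} = \frac{1}{45369 + \sqrt{37} - \frac{36281}{2}} = \frac{1}{\frac{54457}{2} + \sqrt{37}}$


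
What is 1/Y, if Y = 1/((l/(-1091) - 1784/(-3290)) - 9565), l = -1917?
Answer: -17162131038/1794695 ≈ -9562.7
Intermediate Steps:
Y = -1794695/17162131038 (Y = 1/((-1917/(-1091) - 1784/(-3290)) - 9565) = 1/((-1917*(-1/1091) - 1784*(-1/3290)) - 9565) = 1/((1917/1091 + 892/1645) - 9565) = 1/(4126637/1794695 - 9565) = 1/(-17162131038/1794695) = -1794695/17162131038 ≈ -0.00010457)
1/Y = 1/(-1794695/17162131038) = -17162131038/1794695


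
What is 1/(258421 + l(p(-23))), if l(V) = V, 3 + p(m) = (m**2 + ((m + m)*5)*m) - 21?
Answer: 1/264216 ≈ 3.7848e-6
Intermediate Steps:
p(m) = -24 + 11*m**2 (p(m) = -3 + ((m**2 + ((m + m)*5)*m) - 21) = -3 + ((m**2 + ((2*m)*5)*m) - 21) = -3 + ((m**2 + (10*m)*m) - 21) = -3 + ((m**2 + 10*m**2) - 21) = -3 + (11*m**2 - 21) = -3 + (-21 + 11*m**2) = -24 + 11*m**2)
1/(258421 + l(p(-23))) = 1/(258421 + (-24 + 11*(-23)**2)) = 1/(258421 + (-24 + 11*529)) = 1/(258421 + (-24 + 5819)) = 1/(258421 + 5795) = 1/264216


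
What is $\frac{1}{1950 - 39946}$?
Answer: $- \frac{1}{37996} \approx -2.6319 \cdot 10^{-5}$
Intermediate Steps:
$\frac{1}{1950 - 39946} = \frac{1}{-37996} = - \frac{1}{37996}$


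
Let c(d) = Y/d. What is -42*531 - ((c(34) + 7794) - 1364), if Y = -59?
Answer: -976829/34 ≈ -28730.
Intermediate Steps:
c(d) = -59/d
-42*531 - ((c(34) + 7794) - 1364) = -42*531 - ((-59/34 + 7794) - 1364) = -22302 - ((-59*1/34 + 7794) - 1364) = -22302 - ((-59/34 + 7794) - 1364) = -22302 - (264937/34 - 1364) = -22302 - 1*218561/34 = -22302 - 218561/34 = -976829/34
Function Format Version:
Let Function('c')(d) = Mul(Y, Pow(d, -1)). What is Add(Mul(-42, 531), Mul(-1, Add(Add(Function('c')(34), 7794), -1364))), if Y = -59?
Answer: Rational(-976829, 34) ≈ -28730.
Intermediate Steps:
Function('c')(d) = Mul(-59, Pow(d, -1))
Add(Mul(-42, 531), Mul(-1, Add(Add(Function('c')(34), 7794), -1364))) = Add(Mul(-42, 531), Mul(-1, Add(Add(Mul(-59, Pow(34, -1)), 7794), -1364))) = Add(-22302, Mul(-1, Add(Add(Mul(-59, Rational(1, 34)), 7794), -1364))) = Add(-22302, Mul(-1, Add(Add(Rational(-59, 34), 7794), -1364))) = Add(-22302, Mul(-1, Add(Rational(264937, 34), -1364))) = Add(-22302, Mul(-1, Rational(218561, 34))) = Add(-22302, Rational(-218561, 34)) = Rational(-976829, 34)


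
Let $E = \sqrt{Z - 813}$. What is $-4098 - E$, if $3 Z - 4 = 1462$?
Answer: $-4098 - \frac{i \sqrt{2919}}{3} \approx -4098.0 - 18.009 i$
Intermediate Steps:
$Z = \frac{1466}{3}$ ($Z = \frac{4}{3} + \frac{1}{3} \cdot 1462 = \frac{4}{3} + \frac{1462}{3} = \frac{1466}{3} \approx 488.67$)
$E = \frac{i \sqrt{2919}}{3}$ ($E = \sqrt{\frac{1466}{3} - 813} = \sqrt{- \frac{973}{3}} = \frac{i \sqrt{2919}}{3} \approx 18.009 i$)
$-4098 - E = -4098 - \frac{i \sqrt{2919}}{3}$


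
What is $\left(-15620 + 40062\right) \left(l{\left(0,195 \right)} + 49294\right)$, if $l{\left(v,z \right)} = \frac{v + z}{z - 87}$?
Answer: $\frac{21687985429}{18} \approx 1.2049 \cdot 10^{9}$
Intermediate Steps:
$l{\left(v,z \right)} = \frac{v + z}{-87 + z}$
$\left(-15620 + 40062\right) \left(l{\left(0,195 \right)} + 49294\right) = \left(-15620 + 40062\right) \left(\frac{0 + 195}{-87 + 195} + 49294\right) = 24442 \left(\frac{1}{108} \cdot 195 + 49294\right) = 24442 \left(\frac{65}{36} + 49294\right) = 24442 \cdot \frac{1774649}{36} = \frac{21687985429}{18}$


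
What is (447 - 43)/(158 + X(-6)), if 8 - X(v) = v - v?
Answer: 202/83 ≈ 2.4337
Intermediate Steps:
X(v) = 8 (X(v) = 8 - (v - v) = 8 - 1*0 = 8 + 0 = 8)
(447 - 43)/(158 + X(-6)) = (447 - 43)/(158 + 8) = 404/166 = 404*(1/166) = 202/83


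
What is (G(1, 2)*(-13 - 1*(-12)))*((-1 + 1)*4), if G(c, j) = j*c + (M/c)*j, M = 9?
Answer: 0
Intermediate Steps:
G(c, j) = c*j + 9*j/c (G(c, j) = j*c + (9/c)*j = c*j + 9*j/c)
(G(1, 2)*(-13 - 1*(-12)))*((-1 + 1)*4) = ((2*(9 + 1**2)/1)*(-13 - 1*(-12)))*((-1 + 1)*4) = ((2*1*(9 + 1))*(-13 + 12))*(0*4) = ((2*1*10)*(-1))*0 = (20*(-1))*0 = -20*0 = 0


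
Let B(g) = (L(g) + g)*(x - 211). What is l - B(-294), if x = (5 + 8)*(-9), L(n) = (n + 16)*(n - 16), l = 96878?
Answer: 28267486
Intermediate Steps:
L(n) = (-16 + n)*(16 + n) (L(n) = (16 + n)*(-16 + n) = (-16 + n)*(16 + n))
x = -117 (x = 13*(-9) = -117)
B(g) = 83968 - 328*g - 328*g**2 (B(g) = ((-256 + g**2) + g)*(-117 - 211) = (-256 + g + g**2)*(-328) = 83968 - 328*g - 328*g**2)
l - B(-294) = 96878 - (83968 - 328*(-294) - 328*(-294)**2) = 96878 - (83968 + 96432 - 328*86436) = 96878 - (83968 + 96432 - 28351008) = 96878 - 1*(-28170608) = 96878 + 28170608 = 28267486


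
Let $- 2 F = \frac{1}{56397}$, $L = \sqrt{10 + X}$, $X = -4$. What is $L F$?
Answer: $- \frac{\sqrt{6}}{112794} \approx -2.1716 \cdot 10^{-5}$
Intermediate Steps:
$L = \sqrt{6}$ ($L = \sqrt{10 - 4} = \sqrt{6} \approx 2.4495$)
$F = - \frac{1}{112794}$ ($F = - \frac{1}{2 \cdot 56397} = \left(- \frac{1}{2}\right) \frac{1}{56397} = - \frac{1}{112794} \approx -8.8657 \cdot 10^{-6}$)
$L F = \sqrt{6} \left(- \frac{1}{112794}\right) = - \frac{\sqrt{6}}{112794}$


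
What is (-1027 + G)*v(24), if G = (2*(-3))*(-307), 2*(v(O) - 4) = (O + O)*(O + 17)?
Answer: 805220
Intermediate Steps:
v(O) = 4 + O*(17 + O) (v(O) = 4 + ((O + O)*(O + 17))/2 = 4 + ((2*O)*(17 + O))/2 = 4 + (2*O*(17 + O))/2 = 4 + O*(17 + O))
G = 1842 (G = -6*(-307) = 1842)
(-1027 + G)*v(24) = (-1027 + 1842)*(4 + 24² + 17*24) = 815*(4 + 576 + 408) = 815*988 = 805220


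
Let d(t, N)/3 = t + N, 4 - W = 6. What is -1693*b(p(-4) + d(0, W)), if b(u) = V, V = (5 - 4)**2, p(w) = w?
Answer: -1693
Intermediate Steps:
W = -2 (W = 4 - 1*6 = 4 - 6 = -2)
d(t, N) = 3*N + 3*t (d(t, N) = 3*(t + N) = 3*(N + t) = 3*N + 3*t)
V = 1 (V = 1**2 = 1)
b(u) = 1
-1693*b(p(-4) + d(0, W)) = -1693*1 = -1693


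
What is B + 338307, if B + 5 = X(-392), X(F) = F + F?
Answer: 337518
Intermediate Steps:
X(F) = 2*F
B = -789 (B = -5 + 2*(-392) = -5 - 784 = -789)
B + 338307 = -789 + 338307 = 337518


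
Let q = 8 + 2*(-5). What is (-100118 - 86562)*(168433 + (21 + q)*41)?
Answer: -31588496160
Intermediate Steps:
q = -2 (q = 8 - 10 = -2)
(-100118 - 86562)*(168433 + (21 + q)*41) = (-100118 - 86562)*(168433 + (21 - 2)*41) = -186680*(168433 + 19*41) = -186680*(168433 + 779) = -186680*169212 = -31588496160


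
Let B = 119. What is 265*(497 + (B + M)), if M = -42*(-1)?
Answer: 174370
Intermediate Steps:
M = 42
265*(497 + (B + M)) = 265*(497 + (119 + 42)) = 265*(497 + 161) = 265*658 = 174370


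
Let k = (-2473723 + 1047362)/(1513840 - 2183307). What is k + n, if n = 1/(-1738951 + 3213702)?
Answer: 2103527980578/987297127717 ≈ 2.1306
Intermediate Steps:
k = 1426361/669467 (k = -1426361/(-669467) = -1426361*(-1/669467) = 1426361/669467 ≈ 2.1306)
n = 1/1474751 ≈ 6.7808e-7
k + n = 1426361/669467 + 1/1474751 = 2103527980578/987297127717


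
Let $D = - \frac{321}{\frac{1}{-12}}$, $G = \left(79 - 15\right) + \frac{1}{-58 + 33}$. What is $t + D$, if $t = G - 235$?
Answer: $\frac{92024}{25} \approx 3681.0$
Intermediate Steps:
$G = \frac{1599}{25}$ ($G = 64 + \frac{1}{-25} = 64 - \frac{1}{25} = \frac{1599}{25} \approx 63.96$)
$D = 3852$ ($D = - \frac{321}{- \frac{1}{12}} = \left(-321\right) \left(-12\right) = 3852$)
$t = - \frac{4276}{25}$ ($t = \frac{1599}{25} - 235 = - \frac{4276}{25} \approx -171.04$)
$t + D = - \frac{4276}{25} + 3852 = \frac{92024}{25}$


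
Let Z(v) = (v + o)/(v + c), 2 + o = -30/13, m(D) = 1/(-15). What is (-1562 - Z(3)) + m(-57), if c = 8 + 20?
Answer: -9442438/6045 ≈ -1562.0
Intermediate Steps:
m(D) = -1/15
c = 28
o = -56/13 (o = -2 - 30/13 = -56/13 ≈ -4.3077)
Z(v) = (-56/13 + v)/(28 + v) (Z(v) = (v - 56/13)/(v + 28) = (-56/13 + v)/(28 + v))
(-1562 - Z(3)) + m(-57) = (-1562 - (-56/13 + 3)/(28 + 3)) - 1/15 = (-1562 - (-17)/(31*13)) - 1/15 = (-1562 - 1*(-17/403)) - 1/15 = (-1562 + 17/403) - 1/15 = -629469/403 - 1/15 = -9442438/6045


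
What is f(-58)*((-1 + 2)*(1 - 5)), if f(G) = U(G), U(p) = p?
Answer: 232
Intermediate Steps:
f(G) = G
f(-58)*((-1 + 2)*(1 - 5)) = -58*(-1 + 2)*(1 - 5) = -58*(-4) = 232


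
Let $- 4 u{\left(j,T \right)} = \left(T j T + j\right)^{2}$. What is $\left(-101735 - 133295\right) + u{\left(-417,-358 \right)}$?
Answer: $- \frac{2856347182428145}{4} \approx -7.1409 \cdot 10^{14}$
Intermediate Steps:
$u{\left(j,T \right)} = - \frac{\left(j + j T^{2}\right)^{2}}{4}$ ($u{\left(j,T \right)} = - \frac{\left(T j T + j\right)^{2}}{4} = - \frac{\left(j T^{2} + j\right)^{2}}{4} = - \frac{\left(j + j T^{2}\right)^{2}}{4}$)
$\left(-101735 - 133295\right) + u{\left(-417,-358 \right)} = \left(-101735 - 133295\right) - \frac{\left(-417\right)^{2} \left(1 + \left(-358\right)^{2}\right)^{2}}{4} = \left(-101735 - 133295\right) - \frac{173889 \left(1 + 128164\right)^{2}}{4} = -235030 - \frac{173889 \cdot 128165^{2}}{4} = -235030 - \frac{173889}{4} \cdot 16426267225 = -235030 - \frac{2856347181488025}{4} = - \frac{2856347182428145}{4}$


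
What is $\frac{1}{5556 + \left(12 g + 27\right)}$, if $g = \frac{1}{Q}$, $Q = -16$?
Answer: $\frac{4}{22329} \approx 0.00017914$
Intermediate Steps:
$g = - \frac{1}{16}$ ($g = \frac{1}{-16} = - \frac{1}{16} \approx -0.0625$)
$\frac{1}{5556 + \left(12 g + 27\right)} = \frac{1}{5556 + \left(12 \left(- \frac{1}{16}\right) + 27\right)} = \frac{1}{5556 + \left(- \frac{3}{4} + 27\right)} = \frac{1}{5556 + \frac{105}{4}} = \frac{1}{\frac{22329}{4}} = \frac{4}{22329}$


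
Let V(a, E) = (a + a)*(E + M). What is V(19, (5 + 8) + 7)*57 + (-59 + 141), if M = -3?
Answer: 36904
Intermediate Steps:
V(a, E) = 2*a*(-3 + E) (V(a, E) = (a + a)*(E - 3) = (2*a)*(-3 + E) = 2*a*(-3 + E))
V(19, (5 + 8) + 7)*57 + (-59 + 141) = (2*19*(-3 + ((5 + 8) + 7)))*57 + (-59 + 141) = (2*19*(-3 + (13 + 7)))*57 + 82 = (2*19*(-3 + 20))*57 + 82 = (2*19*17)*57 + 82 = 646*57 + 82 = 36822 + 82 = 36904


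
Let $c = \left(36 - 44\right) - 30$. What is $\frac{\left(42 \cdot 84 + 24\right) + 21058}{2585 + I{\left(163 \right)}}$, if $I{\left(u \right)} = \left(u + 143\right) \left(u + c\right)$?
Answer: $\frac{4922}{8167} \approx 0.60267$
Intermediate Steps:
$c = -38$ ($c = -8 - 30 = -38$)
$I{\left(u \right)} = \left(-38 + u\right) \left(143 + u\right)$ ($I{\left(u \right)} = \left(u + 143\right) \left(u - 38\right) = \left(143 + u\right) \left(-38 + u\right) = \left(-38 + u\right) \left(143 + u\right)$)
$\frac{\left(42 \cdot 84 + 24\right) + 21058}{2585 + I{\left(163 \right)}} = \frac{\left(42 \cdot 84 + 24\right) + 21058}{2585 + \left(-5434 + 163^{2} + 105 \cdot 163\right)} = \frac{\left(3528 + 24\right) + 21058}{2585 + \left(-5434 + 26569 + 17115\right)} = \frac{3552 + 21058}{2585 + 38250} = \frac{24610}{40835} = 24610 \cdot \frac{1}{40835} = \frac{4922}{8167}$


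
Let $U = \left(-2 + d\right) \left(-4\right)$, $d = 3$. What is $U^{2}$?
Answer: $16$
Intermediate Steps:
$U = -4$ ($U = \left(-2 + 3\right) \left(-4\right) = 1 \left(-4\right) = -4$)
$U^{2} = \left(-4\right)^{2} = 16$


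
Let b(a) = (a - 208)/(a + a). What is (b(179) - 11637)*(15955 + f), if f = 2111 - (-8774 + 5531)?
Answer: -88774892175/358 ≈ -2.4797e+8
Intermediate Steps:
b(a) = (-208 + a)/(2*a) (b(a) = (-208 + a)/((2*a)) = (-208 + a)*(1/(2*a)) = (-208 + a)/(2*a))
f = 5354 (f = 2111 - 1*(-3243) = 2111 + 3243 = 5354)
(b(179) - 11637)*(15955 + f) = ((1/2)*(-208 + 179)/179 - 11637)*(15955 + 5354) = ((1/2)*(1/179)*(-29) - 11637)*21309 = (-29/358 - 11637)*21309 = -4166075/358*21309 = -88774892175/358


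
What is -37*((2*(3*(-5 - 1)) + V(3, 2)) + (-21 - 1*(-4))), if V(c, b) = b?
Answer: 1887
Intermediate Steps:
-37*((2*(3*(-5 - 1)) + V(3, 2)) + (-21 - 1*(-4))) = -37*((2*(3*(-5 - 1)) + 2) + (-21 - 1*(-4))) = -37*((2*(3*(-6)) + 2) + (-21 + 4)) = -37*((2*(-18) + 2) - 17) = -37*((-36 + 2) - 17) = -37*(-34 - 17) = -37*(-51) = 1887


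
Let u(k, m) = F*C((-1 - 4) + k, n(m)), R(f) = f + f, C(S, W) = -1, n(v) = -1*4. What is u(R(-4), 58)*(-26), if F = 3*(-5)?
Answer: -390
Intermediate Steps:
n(v) = -4
F = -15
R(f) = 2*f
u(k, m) = 15 (u(k, m) = -15*(-1) = 15)
u(R(-4), 58)*(-26) = 15*(-26) = -390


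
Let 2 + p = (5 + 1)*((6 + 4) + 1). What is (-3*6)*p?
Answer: -1152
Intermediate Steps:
p = 64 (p = -2 + (5 + 1)*((6 + 4) + 1) = -2 + 6*(10 + 1) = -2 + 6*11 = -2 + 66 = 64)
(-3*6)*p = -3*6*64 = -18*64 = -1152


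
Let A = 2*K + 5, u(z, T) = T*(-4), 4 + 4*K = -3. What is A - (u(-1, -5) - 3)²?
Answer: -575/2 ≈ -287.50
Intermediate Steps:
K = -7/4 (K = -1 + (¼)*(-3) = -1 - ¾ = -7/4 ≈ -1.7500)
u(z, T) = -4*T
A = 3/2 (A = 2*(-7/4) + 5 = -7/2 + 5 = 3/2 ≈ 1.5000)
A - (u(-1, -5) - 3)² = 3/2 - (-4*(-5) - 3)² = 3/2 - (20 - 3)² = 3/2 - 1*17² = 3/2 - 1*289 = 3/2 - 289 = -575/2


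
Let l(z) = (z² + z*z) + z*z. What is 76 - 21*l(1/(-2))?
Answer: 241/4 ≈ 60.250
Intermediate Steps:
l(z) = 3*z² (l(z) = (z² + z²) + z² = 2*z² + z² = 3*z²)
76 - 21*l(1/(-2)) = 76 - 63*(1/(-2))² = 76 - 63*(-½)² = 76 - 63/4 = 241/4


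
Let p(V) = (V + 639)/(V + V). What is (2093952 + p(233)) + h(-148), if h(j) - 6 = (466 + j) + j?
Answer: 487932260/233 ≈ 2.0941e+6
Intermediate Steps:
p(V) = (639 + V)/(2*V) (p(V) = (639 + V)/((2*V)) = (639 + V)*(1/(2*V)) = (639 + V)/(2*V))
h(j) = 472 + 2*j (h(j) = 6 + ((466 + j) + j) = 6 + (466 + 2*j) = 472 + 2*j)
(2093952 + p(233)) + h(-148) = (2093952 + (½)*(639 + 233)/233) + (472 + 2*(-148)) = (2093952 + (½)*(1/233)*872) + (472 - 296) = (2093952 + 436/233) + 176 = 487891252/233 + 176 = 487932260/233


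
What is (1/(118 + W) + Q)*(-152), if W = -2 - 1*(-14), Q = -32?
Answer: 316084/65 ≈ 4862.8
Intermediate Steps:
W = 12 (W = -2 + 14 = 12)
(1/(118 + W) + Q)*(-152) = (1/(118 + 12) - 32)*(-152) = (1/130 - 32)*(-152) = -4159/130*(-152) = 316084/65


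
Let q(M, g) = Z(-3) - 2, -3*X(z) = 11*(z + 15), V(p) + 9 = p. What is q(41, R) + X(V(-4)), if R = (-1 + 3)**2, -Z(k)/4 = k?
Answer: 8/3 ≈ 2.6667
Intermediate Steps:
V(p) = -9 + p
X(z) = -55 - 11*z/3 (X(z) = -11*(z + 15)/3 = -11*(15 + z)/3 = -(165 + 11*z)/3 = -55 - 11*z/3)
Z(k) = -4*k
R = 4 (R = 2**2 = 4)
q(M, g) = 10 (q(M, g) = -4*(-3) - 2 = 12 - 2 = 10)
q(41, R) + X(V(-4)) = 10 + (-55 - 11*(-9 - 4)/3) = 10 + (-55 - 11/3*(-13)) = 10 + (-55 + 143/3) = 10 - 22/3 = 8/3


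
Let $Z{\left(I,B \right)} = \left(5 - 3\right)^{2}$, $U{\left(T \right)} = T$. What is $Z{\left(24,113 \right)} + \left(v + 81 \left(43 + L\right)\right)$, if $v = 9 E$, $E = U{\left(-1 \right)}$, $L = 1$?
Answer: $3559$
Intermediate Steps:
$Z{\left(I,B \right)} = 4$ ($Z{\left(I,B \right)} = 2^{2} = 4$)
$E = -1$
$v = -9$ ($v = 9 \left(-1\right) = -9$)
$Z{\left(24,113 \right)} + \left(v + 81 \left(43 + L\right)\right) = 4 - \left(9 - 81 \left(43 + 1\right)\right) = 4 + \left(-9 + 81 \cdot 44\right) = 4 + \left(-9 + 3564\right) = 4 + 3555 = 3559$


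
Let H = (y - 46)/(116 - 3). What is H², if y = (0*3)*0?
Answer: 2116/12769 ≈ 0.16571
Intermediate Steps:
y = 0 (y = 0*0 = 0)
H = -46/113 (H = (0 - 46)/(116 - 3) = -46/113 ≈ -0.40708)
H² = (-46/113)² = 2116/12769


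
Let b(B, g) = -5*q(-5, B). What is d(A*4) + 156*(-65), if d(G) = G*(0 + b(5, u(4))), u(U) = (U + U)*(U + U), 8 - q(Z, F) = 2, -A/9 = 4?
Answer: -5820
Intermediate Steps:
A = -36 (A = -9*4 = -36)
q(Z, F) = 6 (q(Z, F) = 8 - 1*2 = 8 - 2 = 6)
u(U) = 4*U² (u(U) = (2*U)*(2*U) = 4*U²)
b(B, g) = -30 (b(B, g) = -5*6 = -30)
d(G) = -30*G (d(G) = G*(0 - 30) = G*(-30) = -30*G)
d(A*4) + 156*(-65) = -(-1080)*4 + 156*(-65) = -30*(-144) - 10140 = 4320 - 10140 = -5820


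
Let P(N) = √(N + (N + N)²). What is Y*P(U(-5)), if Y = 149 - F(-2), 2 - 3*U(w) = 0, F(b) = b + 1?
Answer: 50*√22 ≈ 234.52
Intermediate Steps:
F(b) = 1 + b
U(w) = ⅔ (U(w) = ⅔ - ⅓*0 = ⅔ + 0 = ⅔)
P(N) = √(N + 4*N²) (P(N) = √(N + (2*N)²) = √(N + 4*N²))
Y = 150 (Y = 149 - (1 - 2) = 149 - 1*(-1) = 149 + 1 = 150)
Y*P(U(-5)) = 150*√(2*(1 + 4*(⅔))/3) = 150*√(2*(1 + 8/3)/3) = 150*√((⅔)*(11/3)) = 150*√(22/9) = 150*(√22/3) = 50*√22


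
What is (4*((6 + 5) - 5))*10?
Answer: 240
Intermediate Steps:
(4*((6 + 5) - 5))*10 = (4*(11 - 5))*10 = (4*6)*10 = 24*10 = 240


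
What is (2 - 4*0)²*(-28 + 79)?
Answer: 204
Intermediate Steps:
(2 - 4*0)²*(-28 + 79) = (2 + 0)²*51 = 2²*51 = 4*51 = 204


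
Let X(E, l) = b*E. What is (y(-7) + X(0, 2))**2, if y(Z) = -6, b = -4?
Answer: 36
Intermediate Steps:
X(E, l) = -4*E
(y(-7) + X(0, 2))**2 = (-6 - 4*0)**2 = (-6 + 0)**2 = (-6)**2 = 36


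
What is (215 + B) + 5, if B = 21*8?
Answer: 388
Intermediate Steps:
B = 168
(215 + B) + 5 = (215 + 168) + 5 = 383 + 5 = 388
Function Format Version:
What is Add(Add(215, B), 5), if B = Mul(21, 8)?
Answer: 388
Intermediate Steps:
B = 168
Add(Add(215, B), 5) = Add(Add(215, 168), 5) = Add(383, 5) = 388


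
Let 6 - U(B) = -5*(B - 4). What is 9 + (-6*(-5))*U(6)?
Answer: 489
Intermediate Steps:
U(B) = -14 + 5*B (U(B) = 6 - (-5)*(B - 4) = 6 - (-5)*(-4 + B) = 6 - (20 - 5*B) = 6 + (-20 + 5*B) = -14 + 5*B)
9 + (-6*(-5))*U(6) = 9 + (-6*(-5))*(-14 + 5*6) = 9 + 30*(-14 + 30) = 9 + 30*16 = 9 + 480 = 489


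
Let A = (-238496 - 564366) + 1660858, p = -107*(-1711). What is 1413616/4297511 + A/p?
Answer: 3946047824388/786775421347 ≈ 5.0155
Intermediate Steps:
p = 183077
A = 857996 (A = -802862 + 1660858 = 857996)
1413616/4297511 + A/p = 1413616/4297511 + 857996/183077 = 3946047824388/786775421347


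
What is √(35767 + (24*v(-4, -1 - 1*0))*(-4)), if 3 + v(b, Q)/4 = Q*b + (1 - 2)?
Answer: √35767 ≈ 189.12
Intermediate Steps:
v(b, Q) = -16 + 4*Q*b (v(b, Q) = -12 + 4*(Q*b + (1 - 2)) = -12 + 4*(Q*b - 1) = -12 + 4*(-1 + Q*b) = -12 + (-4 + 4*Q*b) = -16 + 4*Q*b)
√(35767 + (24*v(-4, -1 - 1*0))*(-4)) = √(35767 + (24*(-16 + 4*(-1 - 1*0)*(-4)))*(-4)) = √(35767 + (24*(-16 + 4*(-1 + 0)*(-4)))*(-4)) = √(35767 + (24*(-16 + 4*(-1)*(-4)))*(-4)) = √(35767 + (24*(-16 + 16))*(-4)) = √(35767 + (24*0)*(-4)) = √(35767 + 0*(-4)) = √(35767 + 0) = √35767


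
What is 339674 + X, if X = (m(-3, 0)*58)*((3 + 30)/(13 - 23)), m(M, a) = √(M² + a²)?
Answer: 1695499/5 ≈ 3.3910e+5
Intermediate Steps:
X = -2871/5 (X = (√((-3)² + 0²)*58)*((3 + 30)/(13 - 23)) = (√(9 + 0)*58)*(33/(-10)) = (√9*58)*(33*(-⅒)) = (3*58)*(-33/10) = 174*(-33/10) = -2871/5 ≈ -574.20)
339674 + X = 339674 - 2871/5 = 1695499/5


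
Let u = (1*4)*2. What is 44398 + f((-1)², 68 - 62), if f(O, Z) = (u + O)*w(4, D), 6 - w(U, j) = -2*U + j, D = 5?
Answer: 44479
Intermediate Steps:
u = 8 (u = 4*2 = 8)
w(U, j) = 6 - j + 2*U (w(U, j) = 6 - (-2*U + j) = 6 - (j - 2*U) = 6 + (-j + 2*U) = 6 - j + 2*U)
f(O, Z) = 72 + 9*O (f(O, Z) = (8 + O)*(6 - 1*5 + 2*4) = (8 + O)*(6 - 5 + 8) = (8 + O)*9 = 72 + 9*O)
44398 + f((-1)², 68 - 62) = 44398 + (72 + 9*(-1)²) = 44398 + (72 + 9*1) = 44398 + (72 + 9) = 44398 + 81 = 44479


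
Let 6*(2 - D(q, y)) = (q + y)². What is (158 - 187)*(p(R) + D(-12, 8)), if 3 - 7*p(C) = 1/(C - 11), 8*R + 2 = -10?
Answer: 493/75 ≈ 6.5733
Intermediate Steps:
R = -3/2 (R = -¼ + (⅛)*(-10) = -¼ - 5/4 = -3/2 ≈ -1.5000)
D(q, y) = 2 - (q + y)²/6
p(C) = 3/7 - 1/(7*(-11 + C)) (p(C) = 3/7 - 1/(7*(C - 11)) = 3/7 - 1/(7*(-11 + C)))
(158 - 187)*(p(R) + D(-12, 8)) = (158 - 187)*((-34 + 3*(-3/2))/(7*(-11 - 3/2)) + (2 - (-12 + 8)²/6)) = -29*((-34 - 9/2)/(7*(-25/2)) + (2 - ⅙*(-4)²)) = -29*((⅐)*(-2/25)*(-77/2) + (2 - ⅙*16)) = -29*(11/25 + (2 - 8/3)) = -29*(11/25 - ⅔) = -29*(-17/75) = 493/75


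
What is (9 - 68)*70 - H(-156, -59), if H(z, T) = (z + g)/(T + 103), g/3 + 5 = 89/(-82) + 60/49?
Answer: -729465559/176792 ≈ -4126.1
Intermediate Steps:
g = -58593/4018 (g = -15 + 3*(89/(-82) + 60/49) = -15 + 3*(89*(-1/82) + 60*(1/49)) = -15 + 3*(-89/82 + 60/49) = -15 + 3*(559/4018) = -15 + 1677/4018 = -58593/4018 ≈ -14.583)
H(z, T) = (-58593/4018 + z)/(103 + T) (H(z, T) = (z - 58593/4018)/(T + 103) = (-58593/4018 + z)/(103 + T))
(9 - 68)*70 - H(-156, -59) = (9 - 68)*70 - (-58593/4018 - 156)/(103 - 59) = -59*70 - (-685401)/(44*4018) = -4130 - (-685401)/(44*4018) = -4130 - 1*(-685401/176792) = -4130 + 685401/176792 = -729465559/176792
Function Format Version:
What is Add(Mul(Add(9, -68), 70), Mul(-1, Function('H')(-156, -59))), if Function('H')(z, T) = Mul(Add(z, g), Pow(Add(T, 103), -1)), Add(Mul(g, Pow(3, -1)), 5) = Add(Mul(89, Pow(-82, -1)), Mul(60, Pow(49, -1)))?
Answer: Rational(-729465559, 176792) ≈ -4126.1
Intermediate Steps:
g = Rational(-58593, 4018) (g = Add(-15, Mul(3, Add(Mul(89, Pow(-82, -1)), Mul(60, Pow(49, -1))))) = Add(-15, Mul(3, Add(Mul(89, Rational(-1, 82)), Mul(60, Rational(1, 49))))) = Add(-15, Mul(3, Add(Rational(-89, 82), Rational(60, 49)))) = Add(-15, Mul(3, Rational(559, 4018))) = Add(-15, Rational(1677, 4018)) = Rational(-58593, 4018) ≈ -14.583)
Function('H')(z, T) = Mul(Pow(Add(103, T), -1), Add(Rational(-58593, 4018), z)) (Function('H')(z, T) = Mul(Add(z, Rational(-58593, 4018)), Pow(Add(T, 103), -1)) = Mul(Add(Rational(-58593, 4018), z), Pow(Add(103, T), -1)) = Mul(Pow(Add(103, T), -1), Add(Rational(-58593, 4018), z)))
Add(Mul(Add(9, -68), 70), Mul(-1, Function('H')(-156, -59))) = Add(Mul(Add(9, -68), 70), Mul(-1, Mul(Pow(Add(103, -59), -1), Add(Rational(-58593, 4018), -156)))) = Add(Mul(-59, 70), Mul(-1, Mul(Pow(44, -1), Rational(-685401, 4018)))) = Add(-4130, Mul(-1, Mul(Rational(1, 44), Rational(-685401, 4018)))) = Add(-4130, Mul(-1, Rational(-685401, 176792))) = Add(-4130, Rational(685401, 176792)) = Rational(-729465559, 176792)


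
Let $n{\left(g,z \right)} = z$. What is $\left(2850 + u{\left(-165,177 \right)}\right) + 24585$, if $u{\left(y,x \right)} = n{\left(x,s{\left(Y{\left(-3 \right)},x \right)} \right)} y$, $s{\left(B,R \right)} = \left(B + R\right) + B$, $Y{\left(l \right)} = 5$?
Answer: $-3420$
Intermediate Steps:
$s{\left(B,R \right)} = R + 2 B$
$u{\left(y,x \right)} = y \left(10 + x\right)$ ($u{\left(y,x \right)} = \left(x + 2 \cdot 5\right) y = \left(x + 10\right) y = \left(10 + x\right) y = y \left(10 + x\right)$)
$\left(2850 + u{\left(-165,177 \right)}\right) + 24585 = \left(2850 - 165 \left(10 + 177\right)\right) + 24585 = \left(2850 - 30855\right) + 24585 = -28005 + 24585 = -3420$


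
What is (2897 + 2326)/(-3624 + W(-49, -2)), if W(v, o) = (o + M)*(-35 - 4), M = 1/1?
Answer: -1741/1195 ≈ -1.4569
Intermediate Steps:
M = 1
W(v, o) = -39 - 39*o (W(v, o) = (o + 1)*(-35 - 4) = (1 + o)*(-39) = -39 - 39*o)
(2897 + 2326)/(-3624 + W(-49, -2)) = (2897 + 2326)/(-3624 + (-39 - 39*(-2))) = 5223/(-3624 + (-39 + 78)) = 5223/(-3624 + 39) = 5223/(-3585) = 5223*(-1/3585) = -1741/1195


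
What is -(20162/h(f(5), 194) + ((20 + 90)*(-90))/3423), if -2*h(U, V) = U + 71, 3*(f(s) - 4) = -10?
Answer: 138738552/245315 ≈ 565.55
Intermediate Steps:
f(s) = ⅔ (f(s) = 4 + (⅓)*(-10) = 4 - 10/3 = ⅔)
h(U, V) = -71/2 - U/2 (h(U, V) = -(U + 71)/2 = -(71 + U)/2 = -71/2 - U/2)
-(20162/h(f(5), 194) + ((20 + 90)*(-90))/3423) = -(20162/(-71/2 - ½*⅔) + ((20 + 90)*(-90))/3423) = -(20162/(-71/2 - ⅓) + (110*(-90))*(1/3423)) = -(20162/(-215/6) - 9900*1/3423) = -(20162*(-6/215) - 3300/1141) = -(-120972/215 - 3300/1141) = -1*(-138738552/245315) = 138738552/245315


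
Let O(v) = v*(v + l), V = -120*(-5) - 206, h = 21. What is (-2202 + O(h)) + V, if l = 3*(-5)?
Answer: -1682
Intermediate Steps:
V = 394 (V = 600 - 206 = 394)
l = -15
O(v) = v*(-15 + v) (O(v) = v*(v - 15) = v*(-15 + v))
(-2202 + O(h)) + V = (-2202 + 21*(-15 + 21)) + 394 = (-2202 + 21*6) + 394 = (-2202 + 126) + 394 = -2076 + 394 = -1682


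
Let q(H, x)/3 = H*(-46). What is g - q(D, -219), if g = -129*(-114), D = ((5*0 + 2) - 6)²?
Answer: 16914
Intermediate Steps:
D = 16 (D = ((0 + 2) - 6)² = (2 - 6)² = (-4)² = 16)
q(H, x) = -138*H (q(H, x) = 3*(H*(-46)) = 3*(-46*H) = -138*H)
g = 14706
g - q(D, -219) = 14706 - (-138)*16 = 14706 - 1*(-2208) = 14706 + 2208 = 16914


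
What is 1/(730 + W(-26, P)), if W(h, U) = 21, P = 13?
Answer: 1/751 ≈ 0.0013316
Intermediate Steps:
1/(730 + W(-26, P)) = 1/(730 + 21) = 1/751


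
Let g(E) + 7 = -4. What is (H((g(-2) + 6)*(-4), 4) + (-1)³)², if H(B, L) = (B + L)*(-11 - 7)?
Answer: 187489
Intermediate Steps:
g(E) = -11 (g(E) = -7 - 4 = -11)
H(B, L) = -18*B - 18*L (H(B, L) = (B + L)*(-18) = -18*B - 18*L)
(H((g(-2) + 6)*(-4), 4) + (-1)³)² = ((-18*(-11 + 6)*(-4) - 18*4) + (-1)³)² = ((-(-90)*(-4) - 72) - 1)² = ((-18*20 - 72) - 1)² = ((-360 - 72) - 1)² = (-432 - 1)² = (-433)² = 187489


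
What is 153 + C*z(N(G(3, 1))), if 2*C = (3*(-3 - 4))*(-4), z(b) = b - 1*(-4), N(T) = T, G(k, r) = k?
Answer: 447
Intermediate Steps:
z(b) = 4 + b (z(b) = b + 4 = 4 + b)
C = 42 (C = ((3*(-3 - 4))*(-4))/2 = ((3*(-7))*(-4))/2 = (-21*(-4))/2 = (½)*84 = 42)
153 + C*z(N(G(3, 1))) = 153 + 42*(4 + 3) = 153 + 42*7 = 153 + 294 = 447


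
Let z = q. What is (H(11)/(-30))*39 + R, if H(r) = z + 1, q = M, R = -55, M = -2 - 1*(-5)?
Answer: -301/5 ≈ -60.200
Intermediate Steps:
M = 3 (M = -2 + 5 = 3)
q = 3
z = 3
H(r) = 4 (H(r) = 3 + 1 = 4)
(H(11)/(-30))*39 + R = (4/(-30))*39 - 55 = (4*(-1/30))*39 - 55 = -2/15*39 - 55 = -26/5 - 55 = -301/5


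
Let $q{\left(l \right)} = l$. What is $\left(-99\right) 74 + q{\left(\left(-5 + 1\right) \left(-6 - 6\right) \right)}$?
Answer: $-7278$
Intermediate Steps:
$\left(-99\right) 74 + q{\left(\left(-5 + 1\right) \left(-6 - 6\right) \right)} = \left(-99\right) 74 + \left(-5 + 1\right) \left(-6 - 6\right) = -7326 - -48 = -7326 + 48 = -7278$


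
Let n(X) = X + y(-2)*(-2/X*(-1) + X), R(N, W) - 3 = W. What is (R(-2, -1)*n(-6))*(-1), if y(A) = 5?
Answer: 226/3 ≈ 75.333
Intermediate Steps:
R(N, W) = 3 + W
n(X) = 6*X + 10/X (n(X) = X + 5*(-2/X*(-1) + X) = X + 5*(2/X + X) = X + 5*(X + 2/X) = X + (5*X + 10/X) = 6*X + 10/X)
(R(-2, -1)*n(-6))*(-1) = ((3 - 1)*(6*(-6) + 10/(-6)))*(-1) = (2*(-36 + 10*(-⅙)))*(-1) = (2*(-36 - 5/3))*(-1) = (2*(-113/3))*(-1) = -226/3*(-1) = 226/3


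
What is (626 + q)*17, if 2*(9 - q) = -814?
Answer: 17714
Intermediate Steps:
q = 416 (q = 9 - ½*(-814) = 9 + 407 = 416)
(626 + q)*17 = (626 + 416)*17 = 1042*17 = 17714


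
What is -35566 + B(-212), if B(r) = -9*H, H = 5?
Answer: -35611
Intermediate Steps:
B(r) = -45 (B(r) = -9*5 = -45)
-35566 + B(-212) = -35566 - 45 = -35611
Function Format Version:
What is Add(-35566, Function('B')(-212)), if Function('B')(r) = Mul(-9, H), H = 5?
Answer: -35611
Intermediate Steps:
Function('B')(r) = -45 (Function('B')(r) = Mul(-9, 5) = -45)
Add(-35566, Function('B')(-212)) = Add(-35566, -45) = -35611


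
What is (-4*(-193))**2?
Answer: 595984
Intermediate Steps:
(-4*(-193))**2 = 772**2 = 595984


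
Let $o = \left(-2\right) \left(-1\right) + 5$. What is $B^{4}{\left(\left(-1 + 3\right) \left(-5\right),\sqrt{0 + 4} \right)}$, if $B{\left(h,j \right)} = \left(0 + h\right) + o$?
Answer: $81$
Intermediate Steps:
$o = 7$ ($o = 2 + 5 = 7$)
$B{\left(h,j \right)} = 7 + h$ ($B{\left(h,j \right)} = \left(0 + h\right) + 7 = h + 7 = 7 + h$)
$B^{4}{\left(\left(-1 + 3\right) \left(-5\right),\sqrt{0 + 4} \right)} = \left(7 + \left(-1 + 3\right) \left(-5\right)\right)^{4} = \left(7 + 2 \left(-5\right)\right)^{4} = \left(7 - 10\right)^{4} = \left(-3\right)^{4} = 81$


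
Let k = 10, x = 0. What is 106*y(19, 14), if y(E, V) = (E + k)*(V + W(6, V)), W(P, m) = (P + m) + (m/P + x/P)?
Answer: 335066/3 ≈ 1.1169e+5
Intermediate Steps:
W(P, m) = P + m + m/P (W(P, m) = (P + m) + (m/P + 0/P) = (P + m) + (m/P + 0) = (P + m) + m/P = P + m + m/P)
y(E, V) = (6 + 13*V/6)*(10 + E) (y(E, V) = (E + 10)*(V + (6 + V + V/6)) = (10 + E)*(V + (6 + V + V*(⅙))) = (10 + E)*(V + (6 + V + V/6)) = (10 + E)*(V + (6 + 7*V/6)) = (10 + E)*(6 + 13*V/6) = (6 + 13*V/6)*(10 + E))
106*y(19, 14) = 106*(60 + 6*19 + (65/3)*14 + (13/6)*19*14) = 106*(60 + 114 + 910/3 + 1729/3) = 106*(3161/3) = 335066/3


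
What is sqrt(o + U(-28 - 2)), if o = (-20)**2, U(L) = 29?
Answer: sqrt(429) ≈ 20.712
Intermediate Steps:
o = 400
sqrt(o + U(-28 - 2)) = sqrt(400 + 29) = sqrt(429)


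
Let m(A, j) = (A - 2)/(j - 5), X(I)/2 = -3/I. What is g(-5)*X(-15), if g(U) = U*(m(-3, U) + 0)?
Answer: -1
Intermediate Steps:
X(I) = -6/I (X(I) = 2*(-3/I) = -6/I)
m(A, j) = (-2 + A)/(-5 + j)
g(U) = -5*U/(-5 + U) (g(U) = U*((-2 - 3)/(-5 + U) + 0) = U*(-5/(-5 + U) + 0) = U*(-5/(-5 + U)) = -5*U/(-5 + U))
g(-5)*X(-15) = (-5*(-5)/(-5 - 5))*(-6/(-15)) = (-5*(-5)/(-10))*(-6*(-1/15)) = -5*(-5)*(-⅒)*(⅖) = -5/2*⅖ = -1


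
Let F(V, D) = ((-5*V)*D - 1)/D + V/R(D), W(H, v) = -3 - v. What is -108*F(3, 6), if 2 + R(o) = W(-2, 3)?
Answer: 3357/2 ≈ 1678.5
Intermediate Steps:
R(o) = -8 (R(o) = -2 + (-3 - 1*3) = -2 + (-3 - 3) = -2 - 6 = -8)
F(V, D) = -V/8 + (-1 - 5*D*V)/D (F(V, D) = ((-5*V)*D - 1)/D + V/(-8) = (-5*D*V - 1)/D + V*(-⅛) = (-1 - 5*D*V)/D - V/8 = -V/8 + (-1 - 5*D*V)/D)
-108*F(3, 6) = -108*(-1/6 - 41/8*3) = -108*(-1*⅙ - 123/8) = -108*(-⅙ - 123/8) = -108*(-373/24) = 3357/2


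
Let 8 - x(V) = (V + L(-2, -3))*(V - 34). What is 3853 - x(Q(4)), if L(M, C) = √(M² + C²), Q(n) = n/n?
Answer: 3812 - 33*√13 ≈ 3693.0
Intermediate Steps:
Q(n) = 1
L(M, C) = √(C² + M²)
x(V) = 8 - (-34 + V)*(V + √13) (x(V) = 8 - (V + √((-3)² + (-2)²))*(V - 34) = 8 - (V + √(9 + 4))*(-34 + V) = 8 - (V + √13)*(-34 + V) = 8 - (-34 + V)*(V + √13))
3853 - x(Q(4)) = 3853 - (8 - 1*1² + 34*1 + 34*√13 - 1*1*√13) = 3853 - (8 - 1*1 + 34 + 34*√13 - √13) = 3853 - (8 - 1 + 34 + 34*√13 - √13) = 3853 - (41 + 33*√13) = 3853 + (-41 - 33*√13) = 3812 - 33*√13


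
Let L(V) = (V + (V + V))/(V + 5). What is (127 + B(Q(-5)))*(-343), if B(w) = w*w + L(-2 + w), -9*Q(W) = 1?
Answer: -90164753/2106 ≈ -42813.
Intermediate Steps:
Q(W) = -⅑ (Q(W) = -⅑*1 = -⅑)
L(V) = 3*V/(5 + V) (L(V) = (V + 2*V)/(5 + V) = (3*V)/(5 + V) = 3*V/(5 + V))
B(w) = w² + 3*(-2 + w)/(3 + w) (B(w) = w*w + 3*(-2 + w)/(5 + (-2 + w)) = w² + 3*(-2 + w)/(3 + w))
(127 + B(Q(-5)))*(-343) = (127 + (-6 + 3*(-⅑) + (-⅑)²*(3 - ⅑))/(3 - ⅑))*(-343) = (127 + (-6 - ⅓ + (1/81)*(26/9))/(26/9))*(-343) = (127 + 9*(-6 - ⅓ + 26/729)/26)*(-343) = (127 + (9/26)*(-4591/729))*(-343) = (127 - 4591/2106)*(-343) = (262871/2106)*(-343) = -90164753/2106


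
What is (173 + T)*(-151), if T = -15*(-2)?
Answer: -30653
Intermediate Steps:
T = 30
(173 + T)*(-151) = (173 + 30)*(-151) = 203*(-151) = -30653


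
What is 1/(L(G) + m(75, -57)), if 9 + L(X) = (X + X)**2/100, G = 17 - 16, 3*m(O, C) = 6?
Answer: -25/174 ≈ -0.14368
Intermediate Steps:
m(O, C) = 2 (m(O, C) = (1/3)*6 = 2)
G = 1
L(X) = -9 + X**2/25 (L(X) = -9 + (X + X)**2/100 = -9 + (2*X)**2*(1/100) = -9 + (4*X**2)*(1/100) = -9 + X**2/25)
1/(L(G) + m(75, -57)) = 1/((-9 + (1/25)*1**2) + 2) = 1/((-9 + (1/25)*1) + 2) = 1/((-9 + 1/25) + 2) = 1/(-224/25 + 2) = 1/(-174/25) = -25/174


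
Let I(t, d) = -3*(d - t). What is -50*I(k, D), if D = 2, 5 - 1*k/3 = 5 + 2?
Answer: 1200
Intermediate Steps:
k = -6 (k = 15 - 3*(5 + 2) = 15 - 3*7 = 15 - 21 = -6)
I(t, d) = -3*d + 3*t
-50*I(k, D) = -50*(-3*2 + 3*(-6)) = -50*(-6 - 18) = -50*(-24) = 1200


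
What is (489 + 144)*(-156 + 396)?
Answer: 151920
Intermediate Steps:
(489 + 144)*(-156 + 396) = 633*240 = 151920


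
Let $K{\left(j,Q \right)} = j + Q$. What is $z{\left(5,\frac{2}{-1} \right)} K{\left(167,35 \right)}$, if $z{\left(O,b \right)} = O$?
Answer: $1010$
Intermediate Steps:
$K{\left(j,Q \right)} = Q + j$
$z{\left(5,\frac{2}{-1} \right)} K{\left(167,35 \right)} = 5 \left(35 + 167\right) = 5 \cdot 202 = 1010$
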